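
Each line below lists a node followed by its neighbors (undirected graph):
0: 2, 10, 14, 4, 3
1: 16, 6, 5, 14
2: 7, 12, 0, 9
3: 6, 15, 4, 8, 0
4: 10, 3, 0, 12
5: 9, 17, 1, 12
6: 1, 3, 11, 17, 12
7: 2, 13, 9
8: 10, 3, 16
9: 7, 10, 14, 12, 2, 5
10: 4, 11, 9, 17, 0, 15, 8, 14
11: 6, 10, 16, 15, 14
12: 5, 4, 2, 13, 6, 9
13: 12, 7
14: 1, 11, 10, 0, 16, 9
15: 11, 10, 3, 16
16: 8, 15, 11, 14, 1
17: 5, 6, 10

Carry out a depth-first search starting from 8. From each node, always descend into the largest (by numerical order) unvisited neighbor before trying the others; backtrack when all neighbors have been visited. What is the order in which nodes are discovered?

Visit 8
8 → 16
16 → 15
15 → 11
11 → 14
14 → 10
10 → 17
17 → 6
6 → 12
12 → 13
13 → 7
7 → 9
9 → 5
5 → 1
9 → 2
2 → 0
0 → 4
4 → 3

8 16 15 11 14 10 17 6 12 13 7 9 5 1 2 0 4 3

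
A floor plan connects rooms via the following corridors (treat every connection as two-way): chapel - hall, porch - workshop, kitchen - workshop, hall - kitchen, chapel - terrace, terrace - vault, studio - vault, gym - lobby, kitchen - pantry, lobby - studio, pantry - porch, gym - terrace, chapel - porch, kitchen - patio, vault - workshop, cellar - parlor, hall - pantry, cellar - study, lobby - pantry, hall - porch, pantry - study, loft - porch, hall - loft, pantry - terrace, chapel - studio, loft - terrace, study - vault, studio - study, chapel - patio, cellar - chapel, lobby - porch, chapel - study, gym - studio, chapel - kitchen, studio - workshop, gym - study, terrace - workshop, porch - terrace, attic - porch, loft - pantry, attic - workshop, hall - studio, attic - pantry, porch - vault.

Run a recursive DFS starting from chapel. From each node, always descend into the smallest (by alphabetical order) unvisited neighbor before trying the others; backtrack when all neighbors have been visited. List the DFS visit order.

Visit chapel
chapel → cellar
cellar → parlor
cellar → study
study → gym
gym → lobby
lobby → pantry
pantry → attic
attic → porch
porch → hall
hall → kitchen
kitchen → patio
kitchen → workshop
workshop → studio
studio → vault
vault → terrace
terrace → loft

chapel -> cellar -> parlor -> study -> gym -> lobby -> pantry -> attic -> porch -> hall -> kitchen -> patio -> workshop -> studio -> vault -> terrace -> loft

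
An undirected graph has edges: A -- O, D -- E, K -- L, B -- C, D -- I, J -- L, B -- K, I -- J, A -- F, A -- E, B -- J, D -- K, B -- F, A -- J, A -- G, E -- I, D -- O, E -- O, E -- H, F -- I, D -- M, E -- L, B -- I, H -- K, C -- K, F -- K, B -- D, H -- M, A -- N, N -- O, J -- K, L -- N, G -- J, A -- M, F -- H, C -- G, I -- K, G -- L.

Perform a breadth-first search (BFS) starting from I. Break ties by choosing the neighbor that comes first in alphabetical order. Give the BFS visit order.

Visit I; enqueue B, D, E, F, J, K → queue [B, D, E, F, J, K]
Visit B; enqueue C → queue [D, E, F, J, K, C]
Visit D; enqueue M, O → queue [E, F, J, K, C, M, O]
Visit E; enqueue A, H, L → queue [F, J, K, C, M, O, A, H, L]
Visit F → queue [J, K, C, M, O, A, H, L]
Visit J; enqueue G → queue [K, C, M, O, A, H, L, G]
Visit K → queue [C, M, O, A, H, L, G]
Visit C → queue [M, O, A, H, L, G]
Visit M → queue [O, A, H, L, G]
Visit O; enqueue N → queue [A, H, L, G, N]
Visit A → queue [H, L, G, N]
Visit H → queue [L, G, N]
Visit L → queue [G, N]
Visit G → queue [N]
Visit N → queue []

I, B, D, E, F, J, K, C, M, O, A, H, L, G, N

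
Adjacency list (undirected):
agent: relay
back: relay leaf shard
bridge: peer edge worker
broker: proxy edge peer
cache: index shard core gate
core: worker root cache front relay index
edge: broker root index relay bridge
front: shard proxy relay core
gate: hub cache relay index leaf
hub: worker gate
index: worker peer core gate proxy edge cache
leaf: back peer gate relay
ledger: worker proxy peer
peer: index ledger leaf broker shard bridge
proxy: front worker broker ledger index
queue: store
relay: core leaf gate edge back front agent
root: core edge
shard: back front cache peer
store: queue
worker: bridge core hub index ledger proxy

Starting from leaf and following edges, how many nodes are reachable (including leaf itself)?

19

BFS from leaf visits: leaf, back, peer, gate, relay, shard, index, ledger, broker, bridge, hub, cache, core, edge, front, agent, worker, proxy, root
Reachable nodes: 19 of 21 total.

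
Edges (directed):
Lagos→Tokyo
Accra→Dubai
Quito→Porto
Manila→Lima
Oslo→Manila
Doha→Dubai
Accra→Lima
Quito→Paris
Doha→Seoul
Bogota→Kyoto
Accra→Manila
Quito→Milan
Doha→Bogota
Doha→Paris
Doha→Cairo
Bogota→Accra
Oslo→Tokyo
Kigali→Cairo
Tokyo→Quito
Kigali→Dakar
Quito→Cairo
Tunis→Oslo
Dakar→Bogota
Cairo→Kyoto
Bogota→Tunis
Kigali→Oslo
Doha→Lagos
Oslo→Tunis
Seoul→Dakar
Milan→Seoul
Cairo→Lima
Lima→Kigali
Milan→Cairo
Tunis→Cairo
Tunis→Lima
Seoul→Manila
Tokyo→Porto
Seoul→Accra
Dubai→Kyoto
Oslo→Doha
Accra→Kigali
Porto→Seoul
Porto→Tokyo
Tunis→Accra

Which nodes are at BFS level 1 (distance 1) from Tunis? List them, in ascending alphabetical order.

Accra, Cairo, Lima, Oslo

Level 0: Tunis
Level 1: Accra, Cairo, Lima, Oslo
Level 2: Doha, Dubai, Kigali, Kyoto, Manila, Tokyo
Level 3: Bogota, Dakar, Lagos, Paris, Porto, Quito, Seoul
Level 4: Milan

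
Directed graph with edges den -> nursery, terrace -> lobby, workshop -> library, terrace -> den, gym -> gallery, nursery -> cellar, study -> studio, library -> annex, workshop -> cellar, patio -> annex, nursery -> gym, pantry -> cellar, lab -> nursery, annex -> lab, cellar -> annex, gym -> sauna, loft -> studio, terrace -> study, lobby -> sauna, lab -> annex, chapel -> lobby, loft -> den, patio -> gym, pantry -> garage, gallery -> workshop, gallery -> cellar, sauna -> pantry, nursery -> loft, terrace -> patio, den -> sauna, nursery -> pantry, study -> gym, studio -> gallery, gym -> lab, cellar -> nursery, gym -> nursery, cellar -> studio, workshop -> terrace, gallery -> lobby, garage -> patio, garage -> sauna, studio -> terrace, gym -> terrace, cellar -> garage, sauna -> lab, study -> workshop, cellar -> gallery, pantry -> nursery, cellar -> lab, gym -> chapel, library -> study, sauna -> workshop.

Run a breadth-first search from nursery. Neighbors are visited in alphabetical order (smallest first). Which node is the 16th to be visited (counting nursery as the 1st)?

Visit nursery; enqueue cellar, gym, loft, pantry → queue [cellar, gym, loft, pantry]
Visit cellar; enqueue annex, gallery, garage, lab, studio → queue [gym, loft, pantry, annex, gallery, garage, lab, studio]
Visit gym; enqueue chapel, sauna, terrace → queue [loft, pantry, annex, gallery, garage, lab, studio, chapel, sauna, terrace]
Visit loft; enqueue den → queue [pantry, annex, gallery, garage, lab, studio, chapel, sauna, terrace, den]
Visit pantry → queue [annex, gallery, garage, lab, studio, chapel, sauna, terrace, den]
Visit annex → queue [gallery, garage, lab, studio, chapel, sauna, terrace, den]
Visit gallery; enqueue lobby, workshop → queue [garage, lab, studio, chapel, sauna, terrace, den, lobby, workshop]
Visit garage; enqueue patio → queue [lab, studio, chapel, sauna, terrace, den, lobby, workshop, patio]
Visit lab → queue [studio, chapel, sauna, terrace, den, lobby, workshop, patio]
Visit studio → queue [chapel, sauna, terrace, den, lobby, workshop, patio]
Visit chapel → queue [sauna, terrace, den, lobby, workshop, patio]
Visit sauna → queue [terrace, den, lobby, workshop, patio]
Visit terrace; enqueue study → queue [den, lobby, workshop, patio, study]
Visit den → queue [lobby, workshop, patio, study]
Visit lobby → queue [workshop, patio, study]
Visit workshop; enqueue library → queue [patio, study, library]
Visit patio → queue [study, library]
Visit study → queue [library]
Visit library → queue []

Visit order: nursery, cellar, gym, loft, pantry, annex, gallery, garage, lab, studio, chapel, sauna, terrace, den, lobby, workshop, patio, study, library

workshop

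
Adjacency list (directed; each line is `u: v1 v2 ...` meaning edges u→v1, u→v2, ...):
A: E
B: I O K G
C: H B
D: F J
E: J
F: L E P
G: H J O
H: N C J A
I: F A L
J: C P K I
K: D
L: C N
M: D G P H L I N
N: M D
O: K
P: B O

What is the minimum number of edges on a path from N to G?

2

Level 0: N
Level 1: D, M
Level 2: F, G, H, I, J, L, P
Level 3: A, B, C, E, K, O
G first appears at level 2.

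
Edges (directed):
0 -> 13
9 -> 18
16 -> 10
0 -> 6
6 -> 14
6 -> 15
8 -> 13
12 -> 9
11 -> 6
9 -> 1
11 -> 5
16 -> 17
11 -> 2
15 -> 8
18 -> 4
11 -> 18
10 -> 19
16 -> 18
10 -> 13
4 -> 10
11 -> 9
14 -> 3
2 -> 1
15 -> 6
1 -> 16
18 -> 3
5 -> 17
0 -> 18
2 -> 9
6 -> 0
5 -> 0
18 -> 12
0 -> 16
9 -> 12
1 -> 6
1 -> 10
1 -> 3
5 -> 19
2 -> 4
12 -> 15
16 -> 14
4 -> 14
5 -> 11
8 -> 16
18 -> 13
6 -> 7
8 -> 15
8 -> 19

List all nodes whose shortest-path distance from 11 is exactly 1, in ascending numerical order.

Level 0: 11
Level 1: 2, 5, 6, 9, 18
Level 2: 0, 1, 3, 4, 7, 12, 13, 14, 15, 17, 19
Level 3: 8, 10, 16

2, 5, 6, 9, 18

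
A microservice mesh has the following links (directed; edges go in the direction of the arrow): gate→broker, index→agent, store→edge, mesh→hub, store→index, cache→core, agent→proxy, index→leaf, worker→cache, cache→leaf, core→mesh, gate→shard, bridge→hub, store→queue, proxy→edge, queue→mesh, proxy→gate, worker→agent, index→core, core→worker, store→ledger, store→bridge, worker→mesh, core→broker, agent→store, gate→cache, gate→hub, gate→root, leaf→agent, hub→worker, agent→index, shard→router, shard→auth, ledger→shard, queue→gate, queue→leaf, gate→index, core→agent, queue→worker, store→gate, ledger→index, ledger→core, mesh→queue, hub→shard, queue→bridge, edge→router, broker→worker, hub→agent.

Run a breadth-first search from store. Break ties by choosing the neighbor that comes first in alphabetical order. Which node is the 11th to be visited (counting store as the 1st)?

cache

Visit store; enqueue bridge, edge, gate, index, ledger, queue → queue [bridge, edge, gate, index, ledger, queue]
Visit bridge; enqueue hub → queue [edge, gate, index, ledger, queue, hub]
Visit edge; enqueue router → queue [gate, index, ledger, queue, hub, router]
Visit gate; enqueue broker, cache, root, shard → queue [index, ledger, queue, hub, router, broker, cache, root, shard]
Visit index; enqueue agent, core, leaf → queue [ledger, queue, hub, router, broker, cache, root, shard, agent, core, leaf]
Visit ledger → queue [queue, hub, router, broker, cache, root, shard, agent, core, leaf]
Visit queue; enqueue mesh, worker → queue [hub, router, broker, cache, root, shard, agent, core, leaf, mesh, worker]
Visit hub → queue [router, broker, cache, root, shard, agent, core, leaf, mesh, worker]
Visit router → queue [broker, cache, root, shard, agent, core, leaf, mesh, worker]
Visit broker → queue [cache, root, shard, agent, core, leaf, mesh, worker]
Visit cache → queue [root, shard, agent, core, leaf, mesh, worker]
Visit root → queue [shard, agent, core, leaf, mesh, worker]
Visit shard; enqueue auth → queue [agent, core, leaf, mesh, worker, auth]
Visit agent; enqueue proxy → queue [core, leaf, mesh, worker, auth, proxy]
Visit core → queue [leaf, mesh, worker, auth, proxy]
Visit leaf → queue [mesh, worker, auth, proxy]
Visit mesh → queue [worker, auth, proxy]
Visit worker → queue [auth, proxy]
Visit auth → queue [proxy]
Visit proxy → queue []

Visit order: store, bridge, edge, gate, index, ledger, queue, hub, router, broker, cache, root, shard, agent, core, leaf, mesh, worker, auth, proxy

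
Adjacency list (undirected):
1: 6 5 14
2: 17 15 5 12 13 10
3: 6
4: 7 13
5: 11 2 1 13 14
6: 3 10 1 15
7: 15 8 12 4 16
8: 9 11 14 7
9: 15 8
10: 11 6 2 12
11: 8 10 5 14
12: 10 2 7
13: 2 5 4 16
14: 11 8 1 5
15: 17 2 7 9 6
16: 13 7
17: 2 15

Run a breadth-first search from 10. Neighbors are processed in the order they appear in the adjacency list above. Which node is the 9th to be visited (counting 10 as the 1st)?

Visit 10; enqueue 11, 6, 2, 12 → queue [11, 6, 2, 12]
Visit 11; enqueue 8, 5, 14 → queue [6, 2, 12, 8, 5, 14]
Visit 6; enqueue 3, 1, 15 → queue [2, 12, 8, 5, 14, 3, 1, 15]
Visit 2; enqueue 17, 13 → queue [12, 8, 5, 14, 3, 1, 15, 17, 13]
Visit 12; enqueue 7 → queue [8, 5, 14, 3, 1, 15, 17, 13, 7]
Visit 8; enqueue 9 → queue [5, 14, 3, 1, 15, 17, 13, 7, 9]
Visit 5 → queue [14, 3, 1, 15, 17, 13, 7, 9]
Visit 14 → queue [3, 1, 15, 17, 13, 7, 9]
Visit 3 → queue [1, 15, 17, 13, 7, 9]
Visit 1 → queue [15, 17, 13, 7, 9]
Visit 15 → queue [17, 13, 7, 9]
Visit 17 → queue [13, 7, 9]
Visit 13; enqueue 4, 16 → queue [7, 9, 4, 16]
Visit 7 → queue [9, 4, 16]
Visit 9 → queue [4, 16]
Visit 4 → queue [16]
Visit 16 → queue []

Visit order: 10, 11, 6, 2, 12, 8, 5, 14, 3, 1, 15, 17, 13, 7, 9, 4, 16

3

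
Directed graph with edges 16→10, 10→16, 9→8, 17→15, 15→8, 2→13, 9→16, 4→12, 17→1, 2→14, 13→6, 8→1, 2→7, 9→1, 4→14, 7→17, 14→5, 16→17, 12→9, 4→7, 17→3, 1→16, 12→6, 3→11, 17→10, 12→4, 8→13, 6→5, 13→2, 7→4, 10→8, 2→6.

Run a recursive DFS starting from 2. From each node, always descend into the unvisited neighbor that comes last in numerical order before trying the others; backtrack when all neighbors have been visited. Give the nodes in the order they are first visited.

Visit 2
2 → 14
14 → 5
2 → 13
13 → 6
2 → 7
7 → 17
17 → 15
15 → 8
8 → 1
1 → 16
16 → 10
17 → 3
3 → 11
7 → 4
4 → 12
12 → 9

2, 14, 5, 13, 6, 7, 17, 15, 8, 1, 16, 10, 3, 11, 4, 12, 9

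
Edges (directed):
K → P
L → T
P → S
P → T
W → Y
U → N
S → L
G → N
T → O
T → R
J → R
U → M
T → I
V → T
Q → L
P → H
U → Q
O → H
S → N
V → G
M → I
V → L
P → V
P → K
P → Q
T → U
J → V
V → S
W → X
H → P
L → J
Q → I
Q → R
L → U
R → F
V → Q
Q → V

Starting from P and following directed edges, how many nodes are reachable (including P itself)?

BFS from P visits: P, V, T, S, Q, K, H, L, G, U, R, O, I, N, J, M, F
Reachable nodes: 17 of 20 total.

17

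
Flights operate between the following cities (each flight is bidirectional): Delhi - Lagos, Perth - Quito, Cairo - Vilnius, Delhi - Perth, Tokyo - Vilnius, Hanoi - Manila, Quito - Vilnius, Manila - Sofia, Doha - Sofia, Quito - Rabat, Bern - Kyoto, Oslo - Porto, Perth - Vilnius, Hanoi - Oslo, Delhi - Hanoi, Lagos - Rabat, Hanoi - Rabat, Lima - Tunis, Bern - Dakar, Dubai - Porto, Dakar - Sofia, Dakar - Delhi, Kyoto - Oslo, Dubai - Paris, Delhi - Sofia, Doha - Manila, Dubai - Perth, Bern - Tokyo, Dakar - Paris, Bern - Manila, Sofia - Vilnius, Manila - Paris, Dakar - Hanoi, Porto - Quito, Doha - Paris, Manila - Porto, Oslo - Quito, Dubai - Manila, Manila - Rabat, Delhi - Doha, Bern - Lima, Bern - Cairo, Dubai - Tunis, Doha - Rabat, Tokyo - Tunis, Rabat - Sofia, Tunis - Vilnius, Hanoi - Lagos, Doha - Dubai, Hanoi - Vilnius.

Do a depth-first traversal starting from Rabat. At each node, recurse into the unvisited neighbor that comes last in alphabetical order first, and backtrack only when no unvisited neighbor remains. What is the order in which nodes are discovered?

Visit Rabat
Rabat → Sofia
Sofia → Vilnius
Vilnius → Tunis
Tunis → Tokyo
Tokyo → Bern
Bern → Manila
Manila → Porto
Porto → Quito
Quito → Perth
Perth → Dubai
Dubai → Paris
Paris → Doha
Doha → Delhi
Delhi → Lagos
Lagos → Hanoi
Hanoi → Oslo
Oslo → Kyoto
Hanoi → Dakar
Bern → Lima
Bern → Cairo

Rabat Sofia Vilnius Tunis Tokyo Bern Manila Porto Quito Perth Dubai Paris Doha Delhi Lagos Hanoi Oslo Kyoto Dakar Lima Cairo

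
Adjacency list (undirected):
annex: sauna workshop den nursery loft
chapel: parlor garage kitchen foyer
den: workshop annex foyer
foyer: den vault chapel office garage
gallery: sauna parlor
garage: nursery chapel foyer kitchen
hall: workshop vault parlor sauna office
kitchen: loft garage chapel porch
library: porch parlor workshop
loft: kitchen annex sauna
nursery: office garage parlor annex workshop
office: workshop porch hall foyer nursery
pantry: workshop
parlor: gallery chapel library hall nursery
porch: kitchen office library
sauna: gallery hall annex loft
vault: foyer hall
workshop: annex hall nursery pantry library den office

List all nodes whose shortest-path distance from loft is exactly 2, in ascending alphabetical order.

Level 0: loft
Level 1: annex, kitchen, sauna
Level 2: chapel, den, gallery, garage, hall, nursery, porch, workshop
Level 3: foyer, library, office, pantry, parlor, vault

chapel, den, gallery, garage, hall, nursery, porch, workshop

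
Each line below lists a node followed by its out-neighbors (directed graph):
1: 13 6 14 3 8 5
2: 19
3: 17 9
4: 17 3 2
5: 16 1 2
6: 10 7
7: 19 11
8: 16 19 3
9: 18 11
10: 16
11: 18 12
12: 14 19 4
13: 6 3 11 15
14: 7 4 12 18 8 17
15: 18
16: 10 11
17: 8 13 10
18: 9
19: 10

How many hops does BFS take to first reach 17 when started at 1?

Level 0: 1
Level 1: 3, 5, 6, 8, 13, 14
Level 2: 2, 4, 7, 9, 10, 11, 12, 15, 16, 17, 18, 19
17 first appears at level 2.

2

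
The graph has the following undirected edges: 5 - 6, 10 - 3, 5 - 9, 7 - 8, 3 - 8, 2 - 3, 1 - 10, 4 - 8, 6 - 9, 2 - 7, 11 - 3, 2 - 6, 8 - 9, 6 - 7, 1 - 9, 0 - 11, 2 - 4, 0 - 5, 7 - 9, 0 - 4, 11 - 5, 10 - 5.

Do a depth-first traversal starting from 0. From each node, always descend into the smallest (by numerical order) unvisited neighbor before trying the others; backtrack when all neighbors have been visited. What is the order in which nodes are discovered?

0 → 4 → 2 → 3 → 8 → 7 → 6 → 5 → 9 → 1 → 10 → 11

Visit 0
0 → 4
4 → 2
2 → 3
3 → 8
8 → 7
7 → 6
6 → 5
5 → 9
9 → 1
1 → 10
5 → 11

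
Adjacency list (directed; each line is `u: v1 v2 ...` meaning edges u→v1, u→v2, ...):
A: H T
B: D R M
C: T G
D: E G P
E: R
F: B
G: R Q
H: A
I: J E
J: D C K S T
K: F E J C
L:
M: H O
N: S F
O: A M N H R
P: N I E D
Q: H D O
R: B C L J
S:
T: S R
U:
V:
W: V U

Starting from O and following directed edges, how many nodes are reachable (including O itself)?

BFS from O visits: O, A, M, N, H, R, T, S, F, B, C, L, J, D, G, K, E, P, Q, I
Reachable nodes: 20 of 23 total.

20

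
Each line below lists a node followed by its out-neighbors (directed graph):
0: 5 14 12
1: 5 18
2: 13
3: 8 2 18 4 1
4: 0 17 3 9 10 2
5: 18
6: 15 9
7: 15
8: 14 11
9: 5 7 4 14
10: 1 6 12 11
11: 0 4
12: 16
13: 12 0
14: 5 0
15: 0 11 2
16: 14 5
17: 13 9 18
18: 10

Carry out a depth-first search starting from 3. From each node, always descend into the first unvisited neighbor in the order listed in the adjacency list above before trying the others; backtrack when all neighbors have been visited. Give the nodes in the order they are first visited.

Visit 3
3 → 8
8 → 14
14 → 5
5 → 18
18 → 10
10 → 1
10 → 6
6 → 15
15 → 0
0 → 12
12 → 16
15 → 11
11 → 4
4 → 17
17 → 13
17 → 9
9 → 7
4 → 2

3 → 8 → 14 → 5 → 18 → 10 → 1 → 6 → 15 → 0 → 12 → 16 → 11 → 4 → 17 → 13 → 9 → 7 → 2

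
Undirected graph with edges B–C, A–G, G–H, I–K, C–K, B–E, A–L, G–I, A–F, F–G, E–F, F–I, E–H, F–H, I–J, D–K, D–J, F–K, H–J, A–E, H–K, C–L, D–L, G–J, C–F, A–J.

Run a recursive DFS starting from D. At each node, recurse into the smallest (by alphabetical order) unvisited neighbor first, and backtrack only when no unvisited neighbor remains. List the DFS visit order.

D J A E B C F G H K I L

Visit D
D → J
J → A
A → E
E → B
B → C
C → F
F → G
G → H
H → K
K → I
C → L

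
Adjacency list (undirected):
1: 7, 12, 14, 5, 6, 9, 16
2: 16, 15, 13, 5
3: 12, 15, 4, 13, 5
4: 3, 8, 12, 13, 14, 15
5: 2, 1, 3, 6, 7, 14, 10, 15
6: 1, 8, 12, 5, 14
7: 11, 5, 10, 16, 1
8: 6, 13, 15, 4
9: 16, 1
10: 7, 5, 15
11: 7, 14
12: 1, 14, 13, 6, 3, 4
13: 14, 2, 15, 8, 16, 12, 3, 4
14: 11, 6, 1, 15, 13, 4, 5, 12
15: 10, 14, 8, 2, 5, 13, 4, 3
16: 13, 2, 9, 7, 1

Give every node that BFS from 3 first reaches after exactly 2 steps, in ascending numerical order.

Level 0: 3
Level 1: 4, 5, 12, 13, 15
Level 2: 1, 2, 6, 7, 8, 10, 14, 16
Level 3: 9, 11

1, 2, 6, 7, 8, 10, 14, 16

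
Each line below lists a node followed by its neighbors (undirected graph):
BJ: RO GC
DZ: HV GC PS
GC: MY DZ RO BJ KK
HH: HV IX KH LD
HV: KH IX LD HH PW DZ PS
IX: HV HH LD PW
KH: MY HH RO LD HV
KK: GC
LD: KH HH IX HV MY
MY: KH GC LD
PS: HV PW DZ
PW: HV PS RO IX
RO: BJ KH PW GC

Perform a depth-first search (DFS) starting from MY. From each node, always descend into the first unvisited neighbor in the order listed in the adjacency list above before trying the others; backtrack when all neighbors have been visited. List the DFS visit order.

Visit MY
MY → KH
KH → HH
HH → HV
HV → IX
IX → LD
IX → PW
PW → PS
PS → DZ
DZ → GC
GC → RO
RO → BJ
GC → KK

MY, KH, HH, HV, IX, LD, PW, PS, DZ, GC, RO, BJ, KK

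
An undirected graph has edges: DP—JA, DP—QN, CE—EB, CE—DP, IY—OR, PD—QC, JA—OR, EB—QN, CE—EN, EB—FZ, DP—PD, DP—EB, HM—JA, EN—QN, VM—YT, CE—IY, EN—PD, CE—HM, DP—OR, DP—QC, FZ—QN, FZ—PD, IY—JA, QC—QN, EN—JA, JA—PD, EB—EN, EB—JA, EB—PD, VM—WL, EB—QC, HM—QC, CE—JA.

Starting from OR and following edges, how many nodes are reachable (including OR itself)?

12

BFS from OR visits: OR, DP, IY, JA, CE, EB, PD, QC, QN, EN, HM, FZ
Reachable nodes: 12 of 15 total.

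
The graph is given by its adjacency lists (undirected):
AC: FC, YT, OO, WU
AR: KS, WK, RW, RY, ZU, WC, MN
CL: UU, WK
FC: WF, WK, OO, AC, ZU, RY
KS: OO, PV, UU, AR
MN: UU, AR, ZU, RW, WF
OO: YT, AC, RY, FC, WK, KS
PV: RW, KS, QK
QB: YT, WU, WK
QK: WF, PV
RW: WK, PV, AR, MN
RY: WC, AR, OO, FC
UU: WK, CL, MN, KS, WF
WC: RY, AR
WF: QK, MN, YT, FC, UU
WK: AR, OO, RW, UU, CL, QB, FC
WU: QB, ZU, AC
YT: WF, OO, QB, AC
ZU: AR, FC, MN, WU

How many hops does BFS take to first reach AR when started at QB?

Level 0: QB
Level 1: WK, WU, YT
Level 2: AC, AR, CL, FC, OO, RW, UU, WF, ZU
Level 3: KS, MN, PV, QK, RY, WC
AR first appears at level 2.

2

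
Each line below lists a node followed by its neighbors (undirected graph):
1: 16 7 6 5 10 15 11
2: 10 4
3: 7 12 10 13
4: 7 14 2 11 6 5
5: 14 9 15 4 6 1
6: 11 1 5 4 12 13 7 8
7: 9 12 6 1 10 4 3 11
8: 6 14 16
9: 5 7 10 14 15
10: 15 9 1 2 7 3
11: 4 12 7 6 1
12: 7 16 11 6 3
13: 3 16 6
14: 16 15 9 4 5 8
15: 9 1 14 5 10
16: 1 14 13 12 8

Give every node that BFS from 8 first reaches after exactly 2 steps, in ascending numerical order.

1, 4, 5, 7, 9, 11, 12, 13, 15

Level 0: 8
Level 1: 6, 14, 16
Level 2: 1, 4, 5, 7, 9, 11, 12, 13, 15
Level 3: 2, 3, 10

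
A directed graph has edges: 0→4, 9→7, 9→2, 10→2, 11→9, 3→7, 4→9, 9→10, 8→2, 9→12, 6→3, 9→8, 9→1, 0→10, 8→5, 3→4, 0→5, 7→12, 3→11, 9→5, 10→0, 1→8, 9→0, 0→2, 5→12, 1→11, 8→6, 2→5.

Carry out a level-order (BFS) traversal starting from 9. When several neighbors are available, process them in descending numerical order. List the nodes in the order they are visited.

9, 12, 10, 8, 7, 5, 2, 1, 0, 6, 11, 4, 3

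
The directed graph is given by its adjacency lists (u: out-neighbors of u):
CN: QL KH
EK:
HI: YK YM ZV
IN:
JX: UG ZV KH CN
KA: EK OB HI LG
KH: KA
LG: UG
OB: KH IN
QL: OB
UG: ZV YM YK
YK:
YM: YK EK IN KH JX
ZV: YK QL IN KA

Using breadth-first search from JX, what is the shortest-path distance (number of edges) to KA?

2

Level 0: JX
Level 1: CN, KH, UG, ZV
Level 2: IN, KA, QL, YK, YM
Level 3: EK, HI, LG, OB
KA first appears at level 2.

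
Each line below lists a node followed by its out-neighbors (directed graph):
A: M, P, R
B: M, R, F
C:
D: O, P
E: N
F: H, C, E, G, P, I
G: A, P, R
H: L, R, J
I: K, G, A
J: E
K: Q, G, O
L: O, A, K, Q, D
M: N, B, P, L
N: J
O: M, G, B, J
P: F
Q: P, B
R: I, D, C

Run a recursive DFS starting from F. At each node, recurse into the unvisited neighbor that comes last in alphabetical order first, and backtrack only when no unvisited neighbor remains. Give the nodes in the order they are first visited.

F, P, I, K, Q, B, R, D, O, M, N, J, E, L, A, G, C, H

Visit F
F → P
F → I
I → K
K → Q
Q → B
B → R
R → D
D → O
O → M
M → N
N → J
J → E
M → L
L → A
O → G
R → C
F → H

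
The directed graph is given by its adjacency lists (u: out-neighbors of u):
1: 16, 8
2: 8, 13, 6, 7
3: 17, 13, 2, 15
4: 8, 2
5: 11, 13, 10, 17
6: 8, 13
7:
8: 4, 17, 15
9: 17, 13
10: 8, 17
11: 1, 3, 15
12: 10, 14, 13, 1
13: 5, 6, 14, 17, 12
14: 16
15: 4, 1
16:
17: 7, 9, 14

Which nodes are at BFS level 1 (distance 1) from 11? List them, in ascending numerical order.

1, 3, 15

Level 0: 11
Level 1: 1, 3, 15
Level 2: 2, 4, 8, 13, 16, 17
Level 3: 5, 6, 7, 9, 12, 14
Level 4: 10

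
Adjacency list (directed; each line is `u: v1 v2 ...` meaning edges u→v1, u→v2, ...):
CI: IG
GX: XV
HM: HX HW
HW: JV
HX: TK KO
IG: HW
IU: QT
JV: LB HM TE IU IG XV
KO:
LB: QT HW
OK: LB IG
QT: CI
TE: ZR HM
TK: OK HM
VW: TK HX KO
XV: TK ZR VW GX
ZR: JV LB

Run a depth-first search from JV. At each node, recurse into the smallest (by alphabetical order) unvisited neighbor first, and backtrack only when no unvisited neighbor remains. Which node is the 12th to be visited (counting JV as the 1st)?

Visit JV
JV → HM
HM → HW
HM → HX
HX → KO
HX → TK
TK → OK
OK → IG
OK → LB
LB → QT
QT → CI
JV → IU
JV → TE
TE → ZR
JV → XV
XV → GX
XV → VW

Visit order: JV, HM, HW, HX, KO, TK, OK, IG, LB, QT, CI, IU, TE, ZR, XV, GX, VW

IU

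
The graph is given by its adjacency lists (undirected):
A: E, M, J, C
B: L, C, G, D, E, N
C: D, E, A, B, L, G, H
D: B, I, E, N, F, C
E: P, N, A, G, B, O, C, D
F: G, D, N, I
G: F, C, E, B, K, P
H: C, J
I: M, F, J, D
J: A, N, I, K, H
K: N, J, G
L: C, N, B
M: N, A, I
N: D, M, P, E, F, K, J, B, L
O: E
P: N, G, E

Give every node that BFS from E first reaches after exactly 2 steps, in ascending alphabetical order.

Level 0: E
Level 1: A, B, C, D, G, N, O, P
Level 2: F, H, I, J, K, L, M

F, H, I, J, K, L, M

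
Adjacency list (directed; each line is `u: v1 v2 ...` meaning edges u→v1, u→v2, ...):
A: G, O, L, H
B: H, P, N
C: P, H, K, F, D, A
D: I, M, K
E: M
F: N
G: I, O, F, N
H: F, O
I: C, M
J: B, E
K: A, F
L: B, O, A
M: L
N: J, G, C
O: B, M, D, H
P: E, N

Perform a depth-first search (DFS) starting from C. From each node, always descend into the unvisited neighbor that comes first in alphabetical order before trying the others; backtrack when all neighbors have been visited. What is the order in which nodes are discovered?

C, A, G, F, N, J, B, H, O, D, I, M, L, K, P, E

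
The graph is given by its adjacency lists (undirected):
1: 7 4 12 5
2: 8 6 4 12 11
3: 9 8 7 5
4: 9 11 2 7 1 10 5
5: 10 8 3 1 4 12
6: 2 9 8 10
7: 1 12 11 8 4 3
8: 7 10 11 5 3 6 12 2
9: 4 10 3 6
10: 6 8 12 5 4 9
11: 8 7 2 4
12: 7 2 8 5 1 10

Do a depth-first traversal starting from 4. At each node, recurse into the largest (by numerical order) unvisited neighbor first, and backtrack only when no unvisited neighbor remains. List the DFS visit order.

4 -> 11 -> 8 -> 12 -> 10 -> 9 -> 6 -> 2 -> 3 -> 7 -> 1 -> 5

Visit 4
4 → 11
11 → 8
8 → 12
12 → 10
10 → 9
9 → 6
6 → 2
9 → 3
3 → 7
7 → 1
1 → 5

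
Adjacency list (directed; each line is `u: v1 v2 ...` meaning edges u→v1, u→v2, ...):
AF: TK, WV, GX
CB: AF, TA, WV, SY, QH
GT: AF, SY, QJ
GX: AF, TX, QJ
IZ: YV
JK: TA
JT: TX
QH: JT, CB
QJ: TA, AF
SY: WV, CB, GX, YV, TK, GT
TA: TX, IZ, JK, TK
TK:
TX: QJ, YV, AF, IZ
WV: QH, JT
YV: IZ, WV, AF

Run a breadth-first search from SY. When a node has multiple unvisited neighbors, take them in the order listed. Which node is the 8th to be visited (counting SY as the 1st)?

QH

Visit SY; enqueue WV, CB, GX, YV, TK, GT → queue [WV, CB, GX, YV, TK, GT]
Visit WV; enqueue QH, JT → queue [CB, GX, YV, TK, GT, QH, JT]
Visit CB; enqueue AF, TA → queue [GX, YV, TK, GT, QH, JT, AF, TA]
Visit GX; enqueue TX, QJ → queue [YV, TK, GT, QH, JT, AF, TA, TX, QJ]
Visit YV; enqueue IZ → queue [TK, GT, QH, JT, AF, TA, TX, QJ, IZ]
Visit TK → queue [GT, QH, JT, AF, TA, TX, QJ, IZ]
Visit GT → queue [QH, JT, AF, TA, TX, QJ, IZ]
Visit QH → queue [JT, AF, TA, TX, QJ, IZ]
Visit JT → queue [AF, TA, TX, QJ, IZ]
Visit AF → queue [TA, TX, QJ, IZ]
Visit TA; enqueue JK → queue [TX, QJ, IZ, JK]
Visit TX → queue [QJ, IZ, JK]
Visit QJ → queue [IZ, JK]
Visit IZ → queue [JK]
Visit JK → queue []

Visit order: SY, WV, CB, GX, YV, TK, GT, QH, JT, AF, TA, TX, QJ, IZ, JK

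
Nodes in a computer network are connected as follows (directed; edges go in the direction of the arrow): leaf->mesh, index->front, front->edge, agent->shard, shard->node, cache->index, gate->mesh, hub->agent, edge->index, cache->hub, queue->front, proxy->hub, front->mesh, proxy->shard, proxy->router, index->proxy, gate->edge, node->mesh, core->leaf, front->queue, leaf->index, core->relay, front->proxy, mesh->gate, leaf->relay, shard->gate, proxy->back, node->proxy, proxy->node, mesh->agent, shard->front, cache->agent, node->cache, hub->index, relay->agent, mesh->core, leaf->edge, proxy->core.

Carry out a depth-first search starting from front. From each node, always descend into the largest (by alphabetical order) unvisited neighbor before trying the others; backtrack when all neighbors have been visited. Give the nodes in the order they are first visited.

front → queue → proxy → shard → node → mesh → gate → edge → index → core → relay → agent → leaf → cache → hub → router → back

Visit front
front → queue
front → proxy
proxy → shard
shard → node
node → mesh
mesh → gate
gate → edge
edge → index
mesh → core
core → relay
relay → agent
core → leaf
node → cache
cache → hub
proxy → router
proxy → back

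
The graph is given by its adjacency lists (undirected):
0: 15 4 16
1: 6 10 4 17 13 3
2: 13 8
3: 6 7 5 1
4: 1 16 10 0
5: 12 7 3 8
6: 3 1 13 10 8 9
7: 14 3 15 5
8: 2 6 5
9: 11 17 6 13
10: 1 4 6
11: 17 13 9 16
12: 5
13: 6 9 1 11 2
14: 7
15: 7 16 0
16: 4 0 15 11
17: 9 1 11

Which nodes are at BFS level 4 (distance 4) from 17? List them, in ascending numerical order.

12, 14

Level 0: 17
Level 1: 1, 9, 11
Level 2: 3, 4, 6, 10, 13, 16
Level 3: 0, 2, 5, 7, 8, 15
Level 4: 12, 14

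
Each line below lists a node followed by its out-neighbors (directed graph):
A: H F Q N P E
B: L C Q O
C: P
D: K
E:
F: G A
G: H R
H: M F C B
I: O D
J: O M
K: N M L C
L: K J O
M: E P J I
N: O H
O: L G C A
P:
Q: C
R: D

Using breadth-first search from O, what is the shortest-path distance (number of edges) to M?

Level 0: O
Level 1: A, C, G, L
Level 2: E, F, H, J, K, N, P, Q, R
Level 3: B, D, M
Level 4: I
M first appears at level 3.

3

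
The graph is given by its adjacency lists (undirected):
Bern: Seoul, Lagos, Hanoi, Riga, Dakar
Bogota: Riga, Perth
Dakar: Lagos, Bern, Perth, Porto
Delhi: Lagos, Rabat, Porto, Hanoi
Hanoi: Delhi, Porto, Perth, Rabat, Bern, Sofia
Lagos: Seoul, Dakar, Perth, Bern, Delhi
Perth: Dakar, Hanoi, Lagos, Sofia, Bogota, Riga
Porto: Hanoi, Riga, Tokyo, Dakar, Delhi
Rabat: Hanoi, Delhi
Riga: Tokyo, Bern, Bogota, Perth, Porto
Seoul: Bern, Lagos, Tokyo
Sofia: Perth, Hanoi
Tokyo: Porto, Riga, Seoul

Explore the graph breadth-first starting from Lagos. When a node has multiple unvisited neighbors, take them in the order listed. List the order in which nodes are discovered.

Lagos → Seoul → Dakar → Perth → Bern → Delhi → Tokyo → Porto → Hanoi → Sofia → Bogota → Riga → Rabat

Visit Lagos; enqueue Seoul, Dakar, Perth, Bern, Delhi → queue [Seoul, Dakar, Perth, Bern, Delhi]
Visit Seoul; enqueue Tokyo → queue [Dakar, Perth, Bern, Delhi, Tokyo]
Visit Dakar; enqueue Porto → queue [Perth, Bern, Delhi, Tokyo, Porto]
Visit Perth; enqueue Hanoi, Sofia, Bogota, Riga → queue [Bern, Delhi, Tokyo, Porto, Hanoi, Sofia, Bogota, Riga]
Visit Bern → queue [Delhi, Tokyo, Porto, Hanoi, Sofia, Bogota, Riga]
Visit Delhi; enqueue Rabat → queue [Tokyo, Porto, Hanoi, Sofia, Bogota, Riga, Rabat]
Visit Tokyo → queue [Porto, Hanoi, Sofia, Bogota, Riga, Rabat]
Visit Porto → queue [Hanoi, Sofia, Bogota, Riga, Rabat]
Visit Hanoi → queue [Sofia, Bogota, Riga, Rabat]
Visit Sofia → queue [Bogota, Riga, Rabat]
Visit Bogota → queue [Riga, Rabat]
Visit Riga → queue [Rabat]
Visit Rabat → queue []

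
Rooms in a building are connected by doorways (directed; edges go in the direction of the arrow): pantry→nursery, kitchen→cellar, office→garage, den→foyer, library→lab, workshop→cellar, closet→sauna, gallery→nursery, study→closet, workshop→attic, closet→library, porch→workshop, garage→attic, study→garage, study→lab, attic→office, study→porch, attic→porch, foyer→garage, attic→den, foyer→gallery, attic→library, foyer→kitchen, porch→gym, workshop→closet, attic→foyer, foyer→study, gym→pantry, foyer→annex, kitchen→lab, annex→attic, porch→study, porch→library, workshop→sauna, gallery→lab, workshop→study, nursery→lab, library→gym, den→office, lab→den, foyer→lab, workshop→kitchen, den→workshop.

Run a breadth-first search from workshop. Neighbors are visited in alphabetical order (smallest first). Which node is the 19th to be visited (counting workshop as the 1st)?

Visit workshop; enqueue attic, cellar, closet, kitchen, sauna, study → queue [attic, cellar, closet, kitchen, sauna, study]
Visit attic; enqueue den, foyer, library, office, porch → queue [cellar, closet, kitchen, sauna, study, den, foyer, library, office, porch]
Visit cellar → queue [closet, kitchen, sauna, study, den, foyer, library, office, porch]
Visit closet → queue [kitchen, sauna, study, den, foyer, library, office, porch]
Visit kitchen; enqueue lab → queue [sauna, study, den, foyer, library, office, porch, lab]
Visit sauna → queue [study, den, foyer, library, office, porch, lab]
Visit study; enqueue garage → queue [den, foyer, library, office, porch, lab, garage]
Visit den → queue [foyer, library, office, porch, lab, garage]
Visit foyer; enqueue annex, gallery → queue [library, office, porch, lab, garage, annex, gallery]
Visit library; enqueue gym → queue [office, porch, lab, garage, annex, gallery, gym]
Visit office → queue [porch, lab, garage, annex, gallery, gym]
Visit porch → queue [lab, garage, annex, gallery, gym]
Visit lab → queue [garage, annex, gallery, gym]
Visit garage → queue [annex, gallery, gym]
Visit annex → queue [gallery, gym]
Visit gallery; enqueue nursery → queue [gym, nursery]
Visit gym; enqueue pantry → queue [nursery, pantry]
Visit nursery → queue [pantry]
Visit pantry → queue []

Visit order: workshop, attic, cellar, closet, kitchen, sauna, study, den, foyer, library, office, porch, lab, garage, annex, gallery, gym, nursery, pantry

pantry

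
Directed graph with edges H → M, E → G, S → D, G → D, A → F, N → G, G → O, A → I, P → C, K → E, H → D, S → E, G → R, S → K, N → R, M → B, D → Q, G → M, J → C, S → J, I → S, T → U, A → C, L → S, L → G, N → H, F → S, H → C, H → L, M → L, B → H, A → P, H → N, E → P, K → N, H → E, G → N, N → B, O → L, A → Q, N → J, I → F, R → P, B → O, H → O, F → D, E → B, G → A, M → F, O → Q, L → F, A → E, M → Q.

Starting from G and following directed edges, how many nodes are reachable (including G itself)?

19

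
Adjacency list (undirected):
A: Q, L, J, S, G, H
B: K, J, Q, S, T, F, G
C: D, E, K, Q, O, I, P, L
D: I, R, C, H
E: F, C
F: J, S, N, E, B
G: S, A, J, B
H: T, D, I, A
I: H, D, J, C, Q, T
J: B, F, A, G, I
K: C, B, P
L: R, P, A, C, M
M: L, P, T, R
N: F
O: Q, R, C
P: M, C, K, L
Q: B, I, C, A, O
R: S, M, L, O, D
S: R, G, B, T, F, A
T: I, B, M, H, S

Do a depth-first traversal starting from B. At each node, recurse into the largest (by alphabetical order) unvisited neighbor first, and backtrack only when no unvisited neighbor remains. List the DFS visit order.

Visit B
B → T
T → S
S → R
R → O
O → Q
Q → I
I → J
J → G
G → A
A → L
L → P
P → M
P → K
K → C
C → E
E → F
F → N
C → D
D → H

B → T → S → R → O → Q → I → J → G → A → L → P → M → K → C → E → F → N → D → H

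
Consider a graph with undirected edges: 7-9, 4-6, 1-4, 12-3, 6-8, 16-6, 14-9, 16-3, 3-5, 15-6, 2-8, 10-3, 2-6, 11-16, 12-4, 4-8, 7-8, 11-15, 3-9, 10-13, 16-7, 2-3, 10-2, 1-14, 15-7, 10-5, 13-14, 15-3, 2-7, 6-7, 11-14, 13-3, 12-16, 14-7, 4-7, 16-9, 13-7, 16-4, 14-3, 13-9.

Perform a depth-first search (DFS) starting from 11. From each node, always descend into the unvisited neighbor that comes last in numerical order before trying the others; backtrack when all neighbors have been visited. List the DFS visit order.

11, 16, 12, 4, 8, 7, 15, 6, 2, 10, 13, 14, 9, 3, 5, 1

Visit 11
11 → 16
16 → 12
12 → 4
4 → 8
8 → 7
7 → 15
15 → 6
6 → 2
2 → 10
10 → 13
13 → 14
14 → 9
9 → 3
3 → 5
14 → 1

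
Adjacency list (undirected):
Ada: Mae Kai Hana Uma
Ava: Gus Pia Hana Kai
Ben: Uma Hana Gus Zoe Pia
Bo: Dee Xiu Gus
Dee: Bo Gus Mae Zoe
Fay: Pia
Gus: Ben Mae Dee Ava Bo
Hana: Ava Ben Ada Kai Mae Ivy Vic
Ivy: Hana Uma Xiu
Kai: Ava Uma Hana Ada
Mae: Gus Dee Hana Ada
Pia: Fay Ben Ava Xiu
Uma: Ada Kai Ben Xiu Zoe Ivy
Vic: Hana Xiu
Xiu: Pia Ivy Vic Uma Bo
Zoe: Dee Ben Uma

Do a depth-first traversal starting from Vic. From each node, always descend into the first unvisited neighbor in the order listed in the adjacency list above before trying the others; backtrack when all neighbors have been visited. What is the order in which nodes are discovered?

Visit Vic
Vic → Hana
Hana → Ava
Ava → Gus
Gus → Ben
Ben → Uma
Uma → Ada
Ada → Mae
Mae → Dee
Dee → Bo
Bo → Xiu
Xiu → Pia
Pia → Fay
Xiu → Ivy
Dee → Zoe
Ada → Kai

Vic, Hana, Ava, Gus, Ben, Uma, Ada, Mae, Dee, Bo, Xiu, Pia, Fay, Ivy, Zoe, Kai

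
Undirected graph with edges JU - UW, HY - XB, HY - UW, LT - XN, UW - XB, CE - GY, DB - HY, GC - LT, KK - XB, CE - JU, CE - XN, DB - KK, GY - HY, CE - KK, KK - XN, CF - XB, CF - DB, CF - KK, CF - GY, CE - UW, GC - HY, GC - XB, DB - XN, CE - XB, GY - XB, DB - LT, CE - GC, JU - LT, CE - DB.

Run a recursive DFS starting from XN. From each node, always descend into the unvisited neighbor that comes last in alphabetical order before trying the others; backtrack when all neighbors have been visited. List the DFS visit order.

XN → LT → JU → UW → XB → KK → DB → HY → GY → CF → CE → GC

Visit XN
XN → LT
LT → JU
JU → UW
UW → XB
XB → KK
KK → DB
DB → HY
HY → GY
GY → CF
GY → CE
CE → GC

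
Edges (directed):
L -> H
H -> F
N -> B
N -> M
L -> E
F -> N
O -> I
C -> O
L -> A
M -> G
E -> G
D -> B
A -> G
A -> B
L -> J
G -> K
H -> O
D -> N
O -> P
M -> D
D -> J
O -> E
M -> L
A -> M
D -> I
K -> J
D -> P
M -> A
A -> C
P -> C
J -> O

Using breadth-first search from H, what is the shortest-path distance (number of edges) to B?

3

Level 0: H
Level 1: F, O
Level 2: E, I, N, P
Level 3: B, C, G, M
Level 4: A, D, K, L
Level 5: J
B first appears at level 3.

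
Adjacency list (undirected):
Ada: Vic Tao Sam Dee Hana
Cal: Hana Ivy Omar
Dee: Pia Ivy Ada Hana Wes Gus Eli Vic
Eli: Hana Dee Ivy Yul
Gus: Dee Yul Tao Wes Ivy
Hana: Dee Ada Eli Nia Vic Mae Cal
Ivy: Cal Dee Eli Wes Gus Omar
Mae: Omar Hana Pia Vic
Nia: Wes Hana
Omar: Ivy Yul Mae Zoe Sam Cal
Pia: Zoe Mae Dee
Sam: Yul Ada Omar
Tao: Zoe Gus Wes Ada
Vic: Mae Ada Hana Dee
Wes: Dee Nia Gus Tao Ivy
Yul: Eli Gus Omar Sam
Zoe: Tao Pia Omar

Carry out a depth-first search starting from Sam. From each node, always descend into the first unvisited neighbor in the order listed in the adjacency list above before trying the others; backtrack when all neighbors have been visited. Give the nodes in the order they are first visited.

Visit Sam
Sam → Yul
Yul → Eli
Eli → Hana
Hana → Dee
Dee → Pia
Pia → Zoe
Zoe → Tao
Tao → Gus
Gus → Wes
Wes → Nia
Wes → Ivy
Ivy → Cal
Cal → Omar
Omar → Mae
Mae → Vic
Vic → Ada

Sam, Yul, Eli, Hana, Dee, Pia, Zoe, Tao, Gus, Wes, Nia, Ivy, Cal, Omar, Mae, Vic, Ada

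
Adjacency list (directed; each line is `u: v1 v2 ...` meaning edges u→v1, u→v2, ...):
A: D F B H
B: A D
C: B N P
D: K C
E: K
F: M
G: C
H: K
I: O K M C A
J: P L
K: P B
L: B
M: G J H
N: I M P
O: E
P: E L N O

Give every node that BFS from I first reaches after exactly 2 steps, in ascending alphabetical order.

B, D, E, F, G, H, J, N, P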